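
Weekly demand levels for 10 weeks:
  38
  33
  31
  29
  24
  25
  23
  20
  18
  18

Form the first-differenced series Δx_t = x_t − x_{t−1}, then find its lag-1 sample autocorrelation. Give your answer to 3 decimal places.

-0.294

First differences Δx: -5, -2, -2, -5, 1, -2, -3, -2, 0
Mean of differences = -2.2222
Numerator Σ(Δx_t−Δx̄)(Δx_{t+1}−Δx̄) = -9.2716
Denominator Σ(Δx_t−Δx̄)² = 31.5556
r_1(Δx) = -9.2716 / 31.5556 = -0.294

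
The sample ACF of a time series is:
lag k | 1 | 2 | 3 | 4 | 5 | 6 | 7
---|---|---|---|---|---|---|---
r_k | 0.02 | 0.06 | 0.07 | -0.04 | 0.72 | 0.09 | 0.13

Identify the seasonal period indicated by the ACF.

5

The largest autocorrelation is r_5 = 0.72; the remaining lags stay at or below 0.13.
The dominant spike at lag 5 indicates a seasonal period of 5.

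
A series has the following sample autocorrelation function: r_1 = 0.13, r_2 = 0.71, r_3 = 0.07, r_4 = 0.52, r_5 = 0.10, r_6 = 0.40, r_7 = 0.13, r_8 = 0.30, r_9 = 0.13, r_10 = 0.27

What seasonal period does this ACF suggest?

2

The largest autocorrelation is r_2 = 0.71, with weaker echoes at lags 4 (0.52), 6 (0.40), 8 (0.30) and 10 (0.27); the remaining lags stay at or below 0.13.
The dominant spike at lag 2 indicates a seasonal period of 2.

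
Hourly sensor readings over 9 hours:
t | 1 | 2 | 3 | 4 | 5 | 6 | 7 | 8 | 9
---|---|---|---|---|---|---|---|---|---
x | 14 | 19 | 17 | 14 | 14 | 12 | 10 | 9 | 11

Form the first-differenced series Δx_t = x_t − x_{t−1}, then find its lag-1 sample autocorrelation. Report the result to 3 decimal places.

-0.078

First differences Δx: 5, -2, -3, 0, -2, -2, -1, 2
Mean of differences = -0.3750
Numerator Σ(Δx_t−Δx̄)(Δx_{t+1}−Δx̄) = -3.8906
Denominator Σ(Δx_t−Δx̄)² = 49.8750
r_1(Δx) = -3.8906 / 49.8750 = -0.078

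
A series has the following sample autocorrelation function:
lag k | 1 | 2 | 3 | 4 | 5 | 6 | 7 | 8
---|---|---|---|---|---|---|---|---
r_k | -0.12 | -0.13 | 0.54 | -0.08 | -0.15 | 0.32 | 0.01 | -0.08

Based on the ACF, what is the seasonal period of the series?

The largest autocorrelation is r_3 = 0.54, with a weaker echo at lag 6 (0.32); the remaining lags stay at or below 0.01.
The dominant spike at lag 3 indicates a seasonal period of 3.

3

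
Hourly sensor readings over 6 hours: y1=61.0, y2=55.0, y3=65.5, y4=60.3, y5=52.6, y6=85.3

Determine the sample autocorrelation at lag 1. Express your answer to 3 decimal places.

Mean ȳ = (61.0 + 55.0 + 65.5 + 60.3 + 52.6 + 85.3)/6 = 63.2833
Numerator Σ_{t=1}^{5}(y_t−ȳ)(y_{t+1}−ȳ) = -209.4003
Denominator Σ(y_t−ȳ)² = 686.5083
r_1 = -209.4003 / 686.5083 = -0.305

-0.305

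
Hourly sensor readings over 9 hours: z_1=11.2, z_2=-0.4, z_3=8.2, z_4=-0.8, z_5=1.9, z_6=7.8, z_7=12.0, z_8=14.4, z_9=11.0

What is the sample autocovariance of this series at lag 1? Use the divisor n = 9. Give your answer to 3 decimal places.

Mean z̄ = (11.2 − 0.4 + 8.2 − 0.8 + 1.9 + 7.8 + 12.0 + 14.4 + 11.0)/9 = 7.2556
Σ_{t=1}^{8}(z_t−z̄)(z_{t+1}−z̄) = 58.4225
γ_1 = 58.4225 / 9 = 6.491

6.491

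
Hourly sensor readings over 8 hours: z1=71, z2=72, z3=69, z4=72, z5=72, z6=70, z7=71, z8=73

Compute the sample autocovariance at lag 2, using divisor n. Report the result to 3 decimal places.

Mean z̄ = (71 + 72 + 69 + 72 + 72 + 70 + 71 + 73)/8 = 71.2500
Σ_{t=1}^{6}(z_t−z̄)(z_{t+2}−z̄) = -3.8750
γ_2 = -3.8750 / 8 = -0.484

-0.484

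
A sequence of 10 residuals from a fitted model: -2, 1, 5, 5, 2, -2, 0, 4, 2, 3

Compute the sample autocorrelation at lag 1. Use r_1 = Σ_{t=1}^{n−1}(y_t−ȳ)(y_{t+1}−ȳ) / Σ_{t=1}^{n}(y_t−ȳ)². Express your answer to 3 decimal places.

0.238

Mean ȳ = (-2 + 1 + 5 + 5 + 2 − 2 + 0 + 4 + 2 + 3)/10 = 1.8000
Numerator Σ_{t=1}^{9}(y_t−ȳ)(y_{t+1}−ȳ) = 14.1600
Denominator Σ(y_t−ȳ)² = 59.6000
r_1 = 14.1600 / 59.6000 = 0.238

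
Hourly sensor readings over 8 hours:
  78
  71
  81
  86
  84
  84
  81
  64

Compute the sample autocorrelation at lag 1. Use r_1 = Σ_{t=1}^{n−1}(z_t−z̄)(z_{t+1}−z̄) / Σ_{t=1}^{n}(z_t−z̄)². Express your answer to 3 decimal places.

Mean z̄ = (78 + 71 + 81 + 86 + 84 + 84 + 81 + 64)/8 = 78.6250
Deviations from mean: -0.6250, -7.6250, 2.3750, 7.3750, 5.3750, 5.3750, 2.3750, -14.6250
Σ(z_t−z̄)(z_{t+1}−z̄) = (4.7656) + (-18.1094) + (17.5156) + (39.6406) + (28.8906) + (12.7656) + (-34.7344) = 50.7344
Denominator Σ(z_t−z̄)² = 395.8750
r_1 = 50.7344 / 395.8750 = 0.128

0.128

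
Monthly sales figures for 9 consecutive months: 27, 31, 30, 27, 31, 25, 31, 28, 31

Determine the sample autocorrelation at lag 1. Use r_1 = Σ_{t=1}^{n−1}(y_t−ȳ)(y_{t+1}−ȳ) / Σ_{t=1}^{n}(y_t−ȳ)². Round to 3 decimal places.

-0.667

Mean ȳ = (27 + 31 + 30 + 27 + 31 + 25 + 31 + 28 + 31)/9 = 29.0000
Numerator Σ_{t=1}^{8}(y_t−ȳ)(y_{t+1}−ȳ) = -28.0000
Denominator Σ(y_t−ȳ)² = 42.0000
r_1 = -28.0000 / 42.0000 = -0.667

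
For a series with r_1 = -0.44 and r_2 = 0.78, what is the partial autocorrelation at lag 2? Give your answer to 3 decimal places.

φ_{22} = (r_2 − r_1²) / (1 − r_1²)
r_1² = (-0.44)² = 0.1936
Numerator = 0.78 − 0.1936 = 0.5864; denominator = 1 − 0.1936 = 0.8064
φ_{22} = 0.5864 / 0.8064 = 0.727

0.727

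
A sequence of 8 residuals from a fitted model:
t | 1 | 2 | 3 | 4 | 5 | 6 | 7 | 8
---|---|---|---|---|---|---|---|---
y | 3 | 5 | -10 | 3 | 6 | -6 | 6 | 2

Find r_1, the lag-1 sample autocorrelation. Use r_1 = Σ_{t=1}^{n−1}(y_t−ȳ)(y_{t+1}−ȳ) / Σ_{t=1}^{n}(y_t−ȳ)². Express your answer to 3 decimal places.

-0.461

Mean ȳ = (3 + 5 − 10 + 3 + 6 − 6 + 6 + 2)/8 = 1.1250
Deviations from mean: 1.8750, 3.8750, -11.1250, 1.8750, 4.8750, -7.1250, 4.8750, 0.8750
Σ(y_t−ȳ)(y_{t+1}−ȳ) = (7.2656) + (-43.1094) + (-20.8594) + (9.1406) + (-34.7344) + (-34.7344) + (4.2656) = -112.7656
Denominator Σ(y_t−ȳ)² = 244.8750
r_1 = -112.7656 / 244.8750 = -0.461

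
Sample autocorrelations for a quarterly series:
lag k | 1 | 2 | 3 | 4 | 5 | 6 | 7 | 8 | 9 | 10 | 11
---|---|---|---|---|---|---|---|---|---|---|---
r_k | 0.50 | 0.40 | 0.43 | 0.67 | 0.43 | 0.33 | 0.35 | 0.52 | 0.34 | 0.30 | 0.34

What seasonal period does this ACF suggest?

4

The largest autocorrelation is r_4 = 0.67, with a weaker echo at lag 8 (0.52); the remaining lags stay at or below 0.50. The elevated value at lag 1 (0.50), dropping to 0.40 at lag 2, reflects decaying short-term dependence rather than seasonality.
The dominant spike at lag 4 indicates a seasonal period of 4.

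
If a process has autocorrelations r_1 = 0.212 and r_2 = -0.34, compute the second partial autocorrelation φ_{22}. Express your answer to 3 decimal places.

-0.403

φ_{22} = (r_2 − r_1²) / (1 − r_1²)
r_1² = (0.212)² = 0.044944
Numerator = -0.34 − 0.0449 = -0.3849; denominator = 1 − 0.0449 = 0.9551
φ_{22} = -0.3849 / 0.9551 = -0.403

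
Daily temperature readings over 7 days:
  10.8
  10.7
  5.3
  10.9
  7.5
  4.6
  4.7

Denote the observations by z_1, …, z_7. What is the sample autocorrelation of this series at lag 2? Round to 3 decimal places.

-0.127

Mean z̄ = (10.8 + 10.7 + 5.3 + 10.9 + 7.5 + 4.6 + 4.7)/7 = 7.7857
Deviations from mean: 3.0143, 2.9143, -2.4857, 3.1143, -0.2857, -3.1857, -3.0857
Numerator Σ_{t=1}^{5}(z_t−z̄)(z_{t+2}−z̄) = -6.7461
Denominator Σ(z_t−z̄)² = 53.2086
r_2 = -6.7461 / 53.2086 = -0.127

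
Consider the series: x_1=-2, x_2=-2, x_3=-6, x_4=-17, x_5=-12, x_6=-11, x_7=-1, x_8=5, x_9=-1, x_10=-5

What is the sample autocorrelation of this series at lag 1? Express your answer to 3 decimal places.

0.524

Mean x̄ = (-2 − 2 − 6 − 17 − 12 − 11 − 1 + 5 − 1 − 5)/10 = -5.2000
Numerator Σ_{t=1}^{9}(x_t−x̄)(x_{t+1}−x̄) = 198.9600
Denominator Σ(x_t−x̄)² = 379.6000
r_1 = 198.9600 / 379.6000 = 0.524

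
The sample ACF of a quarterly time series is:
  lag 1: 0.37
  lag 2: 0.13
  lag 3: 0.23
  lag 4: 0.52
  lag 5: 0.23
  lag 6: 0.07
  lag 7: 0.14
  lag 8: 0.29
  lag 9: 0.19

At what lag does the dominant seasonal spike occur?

4

The largest autocorrelation is r_4 = 0.52; the remaining lags stay at or below 0.37. The elevated value at lag 1 (0.37), dropping to 0.13 at lag 2, reflects decaying short-term dependence rather than seasonality.
The dominant spike at lag 4 indicates a seasonal period of 4.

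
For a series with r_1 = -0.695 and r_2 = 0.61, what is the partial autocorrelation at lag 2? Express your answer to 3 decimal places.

φ_{22} = (r_2 − r_1²) / (1 − r_1²)
r_1² = (-0.695)² = 0.483025
Numerator = 0.61 − 0.4830 = 0.1270; denominator = 1 − 0.4830 = 0.5170
φ_{22} = 0.1270 / 0.5170 = 0.246

0.246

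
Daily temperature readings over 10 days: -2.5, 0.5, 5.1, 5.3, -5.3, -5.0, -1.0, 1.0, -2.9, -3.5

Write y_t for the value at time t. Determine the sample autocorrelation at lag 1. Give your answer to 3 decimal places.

0.273

Mean ȳ = (-2.5 + 0.5 + 5.1 + 5.3 − 5.3 − 5.0 − 1.0 + 1.0 − 2.9 − 3.5)/10 = -0.8300
Numerator Σ_{t=1}^{9}(y_t−ȳ)(y_{t+1}−ȳ) = 35.3921
Denominator Σ(y_t−ȳ)² = 129.4610
r_1 = 35.3921 / 129.4610 = 0.273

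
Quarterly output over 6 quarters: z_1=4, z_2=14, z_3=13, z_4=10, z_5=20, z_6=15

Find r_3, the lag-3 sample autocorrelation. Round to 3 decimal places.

0.235

Mean z̄ = (4 + 14 + 13 + 10 + 20 + 15)/6 = 12.6667
Deviations from mean: -8.6667, 1.3333, 0.3333, -2.6667, 7.3333, 2.3333
Numerator Σ_{t=1}^{3}(z_t−z̄)(z_{t+3}−z̄) = 33.6667
Denominator Σ(z_t−z̄)² = 143.3333
r_3 = 33.6667 / 143.3333 = 0.235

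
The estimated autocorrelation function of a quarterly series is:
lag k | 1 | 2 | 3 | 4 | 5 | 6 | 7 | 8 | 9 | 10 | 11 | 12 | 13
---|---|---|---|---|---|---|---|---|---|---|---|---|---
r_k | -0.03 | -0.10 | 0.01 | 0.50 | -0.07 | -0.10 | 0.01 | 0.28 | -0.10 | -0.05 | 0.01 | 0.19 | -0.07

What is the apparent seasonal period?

The largest autocorrelation is r_4 = 0.50, with weaker echoes at lags 8 (0.28) and 12 (0.19); the remaining lags stay at or below 0.01.
The dominant spike at lag 4 indicates a seasonal period of 4.

4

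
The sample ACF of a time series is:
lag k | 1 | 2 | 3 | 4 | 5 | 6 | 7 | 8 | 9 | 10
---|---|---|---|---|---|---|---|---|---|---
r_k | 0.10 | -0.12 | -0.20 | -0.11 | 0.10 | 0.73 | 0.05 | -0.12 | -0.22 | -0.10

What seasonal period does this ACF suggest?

6

The largest autocorrelation is r_6 = 0.73; the remaining lags stay at or below 0.10.
The dominant spike at lag 6 indicates a seasonal period of 6.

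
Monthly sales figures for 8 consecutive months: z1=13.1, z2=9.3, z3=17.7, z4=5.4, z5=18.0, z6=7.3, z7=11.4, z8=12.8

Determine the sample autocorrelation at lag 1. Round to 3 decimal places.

Mean z̄ = (13.1 + 9.3 + 17.7 + 5.4 + 18.0 + 7.3 + 11.4 + 12.8)/8 = 11.8750
Σ(z_t−z̄)(z_{t+1}−z̄) = (-3.1544) + (-14.9994) + (-37.7169) + (-39.6594) + (-28.0219) + (2.1731) + (-0.4394) = -121.8181
Denominator Σ(z_t−z̄)² = 143.5150
r_1 = -121.8181 / 143.5150 = -0.849

-0.849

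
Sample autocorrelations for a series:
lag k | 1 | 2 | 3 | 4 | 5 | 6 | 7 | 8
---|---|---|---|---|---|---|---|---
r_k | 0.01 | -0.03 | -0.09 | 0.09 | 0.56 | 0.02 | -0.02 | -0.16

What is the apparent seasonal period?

The largest autocorrelation is r_5 = 0.56; the remaining lags stay at or below 0.09.
The dominant spike at lag 5 indicates a seasonal period of 5.

5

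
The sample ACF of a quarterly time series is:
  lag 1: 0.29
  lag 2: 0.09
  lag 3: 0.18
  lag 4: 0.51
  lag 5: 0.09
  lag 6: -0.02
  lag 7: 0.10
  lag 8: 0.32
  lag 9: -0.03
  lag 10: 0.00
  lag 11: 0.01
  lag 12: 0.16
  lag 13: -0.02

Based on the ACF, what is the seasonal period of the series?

4

The largest autocorrelation is r_4 = 0.51, with a weaker echo at lag 8 (0.32); the remaining lags stay at or below 0.29. The elevated value at lag 1 (0.29), dropping to 0.09 at lag 2, reflects decaying short-term dependence rather than seasonality.
The dominant spike at lag 4 indicates a seasonal period of 4.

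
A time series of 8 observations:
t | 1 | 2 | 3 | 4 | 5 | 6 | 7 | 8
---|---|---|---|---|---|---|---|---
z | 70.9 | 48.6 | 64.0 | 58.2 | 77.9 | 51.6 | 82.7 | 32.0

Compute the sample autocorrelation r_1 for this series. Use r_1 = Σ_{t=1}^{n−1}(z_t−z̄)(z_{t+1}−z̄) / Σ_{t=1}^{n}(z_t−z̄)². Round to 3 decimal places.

-0.616

Mean z̄ = (70.9 + 48.6 + 64.0 + 58.2 + 77.9 + 51.6 + 82.7 + 32.0)/8 = 60.7375
Deviations from mean: 10.1625, -12.1375, 3.2625, -2.5375, 17.1625, -9.1375, 21.9625, -28.7375
Numerator Σ_{t=1}^{7}(z_t−z̄)(z_{t+1}−z̄) = -1203.4264
Denominator Σ(z_t−z̄)² = 1953.9188
r_1 = -1203.4264 / 1953.9188 = -0.616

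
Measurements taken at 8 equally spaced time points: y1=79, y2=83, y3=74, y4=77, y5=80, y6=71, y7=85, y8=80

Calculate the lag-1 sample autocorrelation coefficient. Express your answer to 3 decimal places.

-0.436

Mean ȳ = (79 + 83 + 74 + 77 + 80 + 71 + 85 + 80)/8 = 78.6250
Deviations from mean: 0.3750, 4.3750, -4.6250, -1.6250, 1.3750, -7.6250, 6.3750, 1.3750
Numerator Σ_{t=1}^{7}(y_t−ȳ)(y_{t+1}−ȳ) = -63.6406
Denominator Σ(y_t−ȳ)² = 145.8750
r_1 = -63.6406 / 145.8750 = -0.436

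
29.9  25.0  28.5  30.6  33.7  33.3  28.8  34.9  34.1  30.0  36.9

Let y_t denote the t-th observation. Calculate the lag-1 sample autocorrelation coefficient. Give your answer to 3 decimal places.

0.142

Mean ȳ = (29.9 + 25.0 + 28.5 + 30.6 + 33.7 + 33.3 + 28.8 + 34.9 + 34.1 + 30.0 + 36.9)/11 = 31.4273
Numerator Σ_{t=1}^{10}(y_t−ȳ)(y_{t+1}−ȳ) = 17.0402
Denominator Σ(y_t−ȳ)² = 119.6618
r_1 = 17.0402 / 119.6618 = 0.142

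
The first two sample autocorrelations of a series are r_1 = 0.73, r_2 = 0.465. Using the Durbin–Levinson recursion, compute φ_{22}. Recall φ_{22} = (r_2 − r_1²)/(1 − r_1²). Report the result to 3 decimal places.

-0.145

φ_{22} = (r_2 − r_1²) / (1 − r_1²)
r_1² = (0.73)² = 0.5329
Numerator = 0.465 − 0.5329 = -0.0679; denominator = 1 − 0.5329 = 0.4671
φ_{22} = -0.0679 / 0.4671 = -0.145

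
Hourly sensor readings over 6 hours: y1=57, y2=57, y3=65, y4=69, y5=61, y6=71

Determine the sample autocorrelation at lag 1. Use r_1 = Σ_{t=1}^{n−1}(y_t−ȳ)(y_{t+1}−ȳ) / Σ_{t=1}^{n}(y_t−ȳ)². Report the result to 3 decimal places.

0.044

Mean ȳ = (57 + 57 + 65 + 69 + 61 + 71)/6 = 63.3333
Deviations from mean: -6.3333, -6.3333, 1.6667, 5.6667, -2.3333, 7.6667
Σ(y_t−ȳ)(y_{t+1}−ȳ) = (40.1111) + (-10.5556) + (9.4444) + (-13.2222) + (-17.8889) = 7.8889
Denominator Σ(y_t−ȳ)² = 179.3333
r_1 = 7.8889 / 179.3333 = 0.044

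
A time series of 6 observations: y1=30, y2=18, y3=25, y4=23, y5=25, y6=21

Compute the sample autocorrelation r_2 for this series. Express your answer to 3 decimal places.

Mean ȳ = (30 + 18 + 25 + 23 + 25 + 21)/6 = 23.6667
Deviations from mean: 6.3333, -5.6667, 1.3333, -0.6667, 1.3333, -2.6667
Numerator Σ_{t=1}^{4}(y_t−ȳ)(y_{t+2}−ȳ) = 15.7778
Denominator Σ(y_t−ȳ)² = 83.3333
r_2 = 15.7778 / 83.3333 = 0.189

0.189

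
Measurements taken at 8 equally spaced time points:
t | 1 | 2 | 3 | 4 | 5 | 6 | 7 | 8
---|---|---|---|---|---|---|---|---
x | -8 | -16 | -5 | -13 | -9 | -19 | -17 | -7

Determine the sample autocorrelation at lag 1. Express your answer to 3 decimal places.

-0.334

Mean x̄ = (-8 − 16 − 5 − 13 − 9 − 19 − 17 − 7)/8 = -11.7500
Deviations from mean: 3.7500, -4.2500, 6.7500, -1.2500, 2.7500, -7.2500, -5.2500, 4.7500
Σ(x_t−x̄)(x_{t+1}−x̄) = (-15.9375) + (-28.6875) + (-8.4375) + (-3.4375) + (-19.9375) + (38.0625) + (-24.9375) = -63.3125
Denominator Σ(x_t−x̄)² = 189.5000
r_1 = -63.3125 / 189.5000 = -0.334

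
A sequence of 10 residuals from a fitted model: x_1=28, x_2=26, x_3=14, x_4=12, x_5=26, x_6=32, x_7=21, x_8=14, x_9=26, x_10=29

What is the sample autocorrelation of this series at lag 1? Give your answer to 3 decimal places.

Mean x̄ = (28 + 26 + 14 + 12 + 26 + 32 + 21 + 14 + 26 + 29)/10 = 22.8000
Numerator Σ_{t=1}^{9}(x_t−x̄)(x_{t+1}−x̄) = 69.3600
Denominator Σ(x_t−x̄)² = 455.6000
r_1 = 69.3600 / 455.6000 = 0.152

0.152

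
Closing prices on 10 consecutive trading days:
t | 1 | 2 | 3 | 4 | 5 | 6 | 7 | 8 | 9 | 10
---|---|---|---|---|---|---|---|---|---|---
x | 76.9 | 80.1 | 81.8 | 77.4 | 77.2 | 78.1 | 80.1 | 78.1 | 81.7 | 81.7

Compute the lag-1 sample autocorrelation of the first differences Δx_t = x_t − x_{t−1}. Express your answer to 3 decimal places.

First differences Δx: 3.2, 1.7, -4.4, -0.2, 0.9, 2.0, -2.0, 3.6, 0.0
Mean of differences = 0.5333
Numerator Σ(Δx_t−Δx̄)(Δx_{t+1}−Δx̄) = -11.8778
Denominator Σ(Δx_t−Δx̄)² = 51.7400
r_1(Δx) = -11.8778 / 51.7400 = -0.230

-0.230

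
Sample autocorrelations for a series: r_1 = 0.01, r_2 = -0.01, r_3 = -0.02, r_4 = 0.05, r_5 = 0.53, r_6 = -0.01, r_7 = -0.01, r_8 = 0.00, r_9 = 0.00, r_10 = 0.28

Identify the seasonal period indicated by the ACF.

The largest autocorrelation is r_5 = 0.53, with a weaker echo at lag 10 (0.28); the remaining lags stay at or below 0.05.
The dominant spike at lag 5 indicates a seasonal period of 5.

5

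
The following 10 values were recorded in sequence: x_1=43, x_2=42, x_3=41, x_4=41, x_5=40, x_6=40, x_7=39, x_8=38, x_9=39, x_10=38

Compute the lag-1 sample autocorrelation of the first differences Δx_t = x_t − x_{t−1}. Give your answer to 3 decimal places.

-0.468

First differences Δx: -1, -1, 0, -1, 0, -1, -1, 1, -1
Mean of differences = -0.5556
Numerator Σ(Δx_t−Δx̄)(Δx_{t+1}−Δx̄) = -1.9753
Denominator Σ(Δx_t−Δx̄)² = 4.2222
r_1(Δx) = -1.9753 / 4.2222 = -0.468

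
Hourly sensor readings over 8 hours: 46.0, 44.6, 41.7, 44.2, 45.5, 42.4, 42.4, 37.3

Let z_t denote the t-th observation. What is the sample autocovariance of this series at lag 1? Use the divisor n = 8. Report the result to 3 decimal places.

Mean z̄ = (46.0 + 44.6 + 41.7 + 44.2 + 45.5 + 42.4 + 42.4 + 37.3)/8 = 43.0125
Σ_{t=1}^{7}(z_t−z̄)(z_{t+1}−z̄) = 6.4048
γ_1 = 6.4048 / 8 = 0.801

0.801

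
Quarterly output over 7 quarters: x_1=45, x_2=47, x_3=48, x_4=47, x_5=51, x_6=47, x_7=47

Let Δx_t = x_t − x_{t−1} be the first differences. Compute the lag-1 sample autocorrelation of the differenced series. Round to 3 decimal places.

-0.512

First differences Δx: 2, 1, -1, 4, -4, 0
Mean of differences = 0.3333
Numerator Σ(Δx_t−Δx̄)(Δx_{t+1}−Δx̄) = -19.1111
Denominator Σ(Δx_t−Δx̄)² = 37.3333
r_1(Δx) = -19.1111 / 37.3333 = -0.512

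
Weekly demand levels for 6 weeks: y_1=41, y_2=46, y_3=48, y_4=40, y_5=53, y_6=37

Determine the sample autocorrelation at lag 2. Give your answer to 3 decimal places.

0.251

Mean ȳ = (41 + 46 + 48 + 40 + 53 + 37)/6 = 44.1667
Deviations from mean: -3.1667, 1.8333, 3.8333, -4.1667, 8.8333, -7.1667
Numerator Σ_{t=1}^{4}(y_t−ȳ)(y_{t+2}−ȳ) = 43.9444
Denominator Σ(y_t−ȳ)² = 174.8333
r_2 = 43.9444 / 174.8333 = 0.251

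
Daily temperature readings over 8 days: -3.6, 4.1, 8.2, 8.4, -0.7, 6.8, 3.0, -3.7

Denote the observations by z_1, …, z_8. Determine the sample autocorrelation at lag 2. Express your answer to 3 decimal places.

Mean z̄ = (-3.6 + 4.1 + 8.2 + 8.4 − 0.7 + 6.8 + 3.0 − 3.7)/8 = 2.8125
Deviations from mean: -6.4125, 1.2875, 5.3875, 5.5875, -3.5125, 3.9875, 0.1875, -6.5125
Σ(z_t−z̄)(z_{t+2}−z̄) = (-34.5473) + (7.1939) + (-18.9236) + (22.2802) + (-0.6586) + (-25.9686) = -50.6241
Denominator Σ(z_t−z̄)² = 173.7088
r_2 = -50.6241 / 173.7088 = -0.291

-0.291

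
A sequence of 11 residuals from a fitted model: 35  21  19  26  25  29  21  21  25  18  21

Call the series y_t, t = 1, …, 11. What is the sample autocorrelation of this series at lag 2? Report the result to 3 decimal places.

-0.253

Mean ȳ = (35 + 21 + 19 + 26 + 25 + 29 + 21 + 21 + 25 + 18 + 21)/11 = 23.7273
Numerator Σ_{t=1}^{9}(y_t−ȳ)(y_{t+2}−ȳ) = -62.6942
Denominator Σ(y_t−ȳ)² = 248.1818
r_2 = -62.6942 / 248.1818 = -0.253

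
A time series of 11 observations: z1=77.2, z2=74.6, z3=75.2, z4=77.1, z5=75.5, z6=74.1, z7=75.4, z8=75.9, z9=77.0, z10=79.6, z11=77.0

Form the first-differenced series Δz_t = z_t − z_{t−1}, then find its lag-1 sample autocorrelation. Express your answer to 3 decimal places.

First differences Δz: -2.6, 0.6, 1.9, -1.6, -1.4, 1.3, 0.5, 1.1, 2.6, -2.6
Mean of differences = -0.0200
Numerator Σ(Δz_t−Δz̄)(Δz_{t+1}−Δz̄) = -5.6404
Denominator Σ(Δz_t−Δz̄)² = 31.9160
r_1(Δz) = -5.6404 / 31.9160 = -0.177

-0.177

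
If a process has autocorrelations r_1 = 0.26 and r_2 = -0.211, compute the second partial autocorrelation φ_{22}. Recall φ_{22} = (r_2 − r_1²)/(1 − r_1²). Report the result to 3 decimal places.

φ_{22} = (r_2 − r_1²) / (1 − r_1²)
r_1² = (0.26)² = 0.0676
Numerator = -0.211 − 0.0676 = -0.2786; denominator = 1 − 0.0676 = 0.9324
φ_{22} = -0.2786 / 0.9324 = -0.299

-0.299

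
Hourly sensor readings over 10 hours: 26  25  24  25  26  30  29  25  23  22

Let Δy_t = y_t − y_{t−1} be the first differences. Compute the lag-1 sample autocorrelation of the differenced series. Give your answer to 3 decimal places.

0.346

First differences Δy: -1, -1, 1, 1, 4, -1, -4, -2, -1
Mean of differences = -0.4444
Numerator Σ(Δy_t−Δȳ)(Δy_{t+1}−Δȳ) = 13.9136
Denominator Σ(Δy_t−Δȳ)² = 40.2222
r_1(Δy) = 13.9136 / 40.2222 = 0.346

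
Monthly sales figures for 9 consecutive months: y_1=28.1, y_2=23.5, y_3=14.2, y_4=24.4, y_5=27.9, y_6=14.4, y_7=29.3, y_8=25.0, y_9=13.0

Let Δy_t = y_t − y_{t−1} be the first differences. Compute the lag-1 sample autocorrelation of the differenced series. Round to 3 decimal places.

First differences Δy: -4.6, -9.3, 10.2, 3.5, -13.5, 14.9, -4.3, -12.0
Mean of differences = -1.8875
Numerator Σ(Δy_t−Δȳ)(Δy_{t+1}−Δȳ) = -277.9814
Denominator Σ(Δy_t−Δȳ)² = 762.1888
r_1(Δy) = -277.9814 / 762.1888 = -0.365

-0.365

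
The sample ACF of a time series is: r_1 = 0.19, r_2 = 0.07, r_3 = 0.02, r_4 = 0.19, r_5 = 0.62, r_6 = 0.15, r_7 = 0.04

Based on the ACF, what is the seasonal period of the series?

The largest autocorrelation is r_5 = 0.62; the remaining lags stay at or below 0.19.
The dominant spike at lag 5 indicates a seasonal period of 5.

5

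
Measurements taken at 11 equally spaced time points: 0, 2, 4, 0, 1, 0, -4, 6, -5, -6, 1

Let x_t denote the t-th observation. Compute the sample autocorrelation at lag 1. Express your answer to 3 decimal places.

Mean x̄ = (0 + 2 + 4 + 0 + 1 + 0 − 4 + 6 − 5 − 6 + 1)/11 = -0.0909
Numerator Σ_{t=1}^{10}(x_t−x̄)(x_{t+1}−x̄) = -22.1901
Denominator Σ(x_t−x̄)² = 134.9091
r_1 = -22.1901 / 134.9091 = -0.164

-0.164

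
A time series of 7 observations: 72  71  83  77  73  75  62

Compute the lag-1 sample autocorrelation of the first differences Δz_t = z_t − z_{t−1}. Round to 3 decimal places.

First differences Δz: -1, 12, -6, -4, 2, -13
Mean of differences = -1.6667
Numerator Σ(Δz_t−Δz̄)(Δz_{t+1}−Δz̄) = -90.1111
Denominator Σ(Δz_t−Δz̄)² = 353.3333
r_1(Δz) = -90.1111 / 353.3333 = -0.255

-0.255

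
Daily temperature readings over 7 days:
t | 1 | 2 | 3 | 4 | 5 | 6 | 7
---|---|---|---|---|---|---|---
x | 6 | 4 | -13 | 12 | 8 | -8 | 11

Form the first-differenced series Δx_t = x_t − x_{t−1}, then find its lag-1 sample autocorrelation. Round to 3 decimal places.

First differences Δx: -2, -17, 25, -4, -16, 19
Mean of differences = 0.8333
Numerator Σ(Δx_t−Δx̄)(Δx_{t+1}−Δx̄) = -721.6944
Denominator Σ(Δx_t−Δx̄)² = 1546.8333
r_1(Δx) = -721.6944 / 1546.8333 = -0.467

-0.467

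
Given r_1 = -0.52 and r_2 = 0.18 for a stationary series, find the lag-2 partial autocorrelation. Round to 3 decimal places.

-0.124

φ_{22} = (r_2 − r_1²) / (1 − r_1²)
r_1² = (-0.52)² = 0.2704
Numerator = 0.18 − 0.2704 = -0.0904; denominator = 1 − 0.2704 = 0.7296
φ_{22} = -0.0904 / 0.7296 = -0.124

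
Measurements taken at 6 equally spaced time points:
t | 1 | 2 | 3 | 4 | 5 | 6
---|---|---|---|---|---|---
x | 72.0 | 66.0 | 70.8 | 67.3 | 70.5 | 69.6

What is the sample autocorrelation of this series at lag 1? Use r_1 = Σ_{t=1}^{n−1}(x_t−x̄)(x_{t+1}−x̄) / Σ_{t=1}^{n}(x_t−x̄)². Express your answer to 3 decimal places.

-0.722

Mean x̄ = (72.0 + 66.0 + 70.8 + 67.3 + 70.5 + 69.6)/6 = 69.3667
Deviations from mean: 2.6333, -3.3667, 1.4333, -2.0667, 1.1333, 0.2333
Σ(x_t−x̄)(x_{t+1}−x̄) = (-8.8656) + (-4.8256) + (-2.9622) + (-2.3422) + (0.2644) = -18.7311
Denominator Σ(x_t−x̄)² = 25.9333
r_1 = -18.7311 / 25.9333 = -0.722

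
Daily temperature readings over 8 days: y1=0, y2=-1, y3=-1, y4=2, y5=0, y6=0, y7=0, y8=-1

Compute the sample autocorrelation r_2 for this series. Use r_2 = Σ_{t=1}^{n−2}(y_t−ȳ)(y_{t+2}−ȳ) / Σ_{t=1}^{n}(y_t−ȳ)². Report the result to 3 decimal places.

Mean ȳ = (0 − 1 − 1 + 2 + 0 + 0 + 0 − 1)/8 = -0.1250
Deviations from mean: 0.1250, -0.8750, -0.8750, 2.1250, 0.1250, 0.1250, 0.1250, -0.8750
Σ(y_t−ȳ)(y_{t+2}−ȳ) = (-0.1094) + (-1.8594) + (-0.1094) + (0.2656) + (0.0156) + (-0.1094) = -1.9063
Denominator Σ(y_t−ȳ)² = 6.8750
r_2 = -1.9063 / 6.8750 = -0.277

-0.277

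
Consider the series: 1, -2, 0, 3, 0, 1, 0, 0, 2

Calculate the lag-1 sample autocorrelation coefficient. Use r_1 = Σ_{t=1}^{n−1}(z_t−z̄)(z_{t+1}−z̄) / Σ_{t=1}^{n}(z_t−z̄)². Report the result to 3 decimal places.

Mean z̄ = (1 − 2 + 0 + 3 + 0 + 1 + 0 + 0 + 2)/9 = 0.5556
Numerator Σ_{t=1}^{8}(z_t−z̄)(z_{t+1}−z̄) = -3.4198
Denominator Σ(z_t−z̄)² = 16.2222
r_1 = -3.4198 / 16.2222 = -0.211

-0.211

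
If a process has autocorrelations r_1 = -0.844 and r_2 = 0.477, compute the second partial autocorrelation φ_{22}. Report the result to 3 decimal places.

φ_{22} = (r_2 − r_1²) / (1 − r_1²)
r_1² = (-0.844)² = 0.712336
Numerator = 0.477 − 0.7123 = -0.2353; denominator = 1 − 0.7123 = 0.2877
φ_{22} = -0.2353 / 0.2877 = -0.818

-0.818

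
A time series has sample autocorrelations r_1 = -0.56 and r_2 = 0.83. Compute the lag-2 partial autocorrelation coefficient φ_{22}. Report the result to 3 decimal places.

φ_{22} = (r_2 − r_1²) / (1 − r_1²)
r_1² = (-0.56)² = 0.3136
Numerator = 0.83 − 0.3136 = 0.5164; denominator = 1 − 0.3136 = 0.6864
φ_{22} = 0.5164 / 0.6864 = 0.752

0.752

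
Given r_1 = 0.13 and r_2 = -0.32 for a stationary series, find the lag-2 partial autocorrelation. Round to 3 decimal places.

-0.343

φ_{22} = (r_2 − r_1²) / (1 − r_1²)
r_1² = (0.13)² = 0.0169
Numerator = -0.32 − 0.0169 = -0.3369; denominator = 1 − 0.0169 = 0.9831
φ_{22} = -0.3369 / 0.9831 = -0.343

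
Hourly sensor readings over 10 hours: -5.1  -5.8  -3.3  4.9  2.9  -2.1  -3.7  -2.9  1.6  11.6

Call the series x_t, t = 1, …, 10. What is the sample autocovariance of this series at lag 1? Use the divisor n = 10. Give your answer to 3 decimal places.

7.146

Mean x̄ = (-5.1 − 5.8 − 3.3 + 4.9 + 2.9 − 2.1 − 3.7 − 2.9 + 1.6 + 11.6)/10 = -0.1900
Σ_{t=1}^{9}(x_t−x̄)(x_{t+1}−x̄) = 71.4579
γ_1 = 71.4579 / 10 = 7.146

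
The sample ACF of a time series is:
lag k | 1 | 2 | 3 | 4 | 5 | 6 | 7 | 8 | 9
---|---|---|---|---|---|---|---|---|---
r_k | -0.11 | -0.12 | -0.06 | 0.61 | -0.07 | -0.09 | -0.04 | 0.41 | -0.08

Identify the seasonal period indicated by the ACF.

The largest autocorrelation is r_4 = 0.61, with a weaker echo at lag 8 (0.41); the remaining lags stay at or below -0.04.
The dominant spike at lag 4 indicates a seasonal period of 4.

4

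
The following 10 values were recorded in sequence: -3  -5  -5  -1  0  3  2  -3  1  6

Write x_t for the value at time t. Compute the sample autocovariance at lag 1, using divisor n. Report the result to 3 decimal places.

4.375

Mean x̄ = (-3 − 5 − 5 − 1 + 0 + 3 + 2 − 3 + 1 + 6)/10 = -0.5000
Σ_{t=1}^{9}(x_t−x̄)(x_{t+1}−x̄) = 43.7500
γ_1 = 43.7500 / 10 = 4.375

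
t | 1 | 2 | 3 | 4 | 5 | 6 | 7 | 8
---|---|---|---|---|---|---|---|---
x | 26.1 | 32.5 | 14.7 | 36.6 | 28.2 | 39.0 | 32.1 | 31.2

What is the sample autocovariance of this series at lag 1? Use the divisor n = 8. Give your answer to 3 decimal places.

-19.475

Mean x̄ = (26.1 + 32.5 + 14.7 + 36.6 + 28.2 + 39.0 + 32.1 + 31.2)/8 = 30.0500
Deviations: -3.9500, 2.4500, -15.3500, 6.5500, -1.8500, 8.9500, 2.0500, 1.1500
Σ_{t=1}^{7}(x_t−x̄)(x_{t+1}−x̄) = -155.7975
γ_1 = -155.7975 / 8 = -19.475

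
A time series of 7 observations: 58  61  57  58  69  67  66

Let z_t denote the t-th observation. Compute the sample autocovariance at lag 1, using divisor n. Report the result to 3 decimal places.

7.907

Mean z̄ = (58 + 61 + 57 + 58 + 69 + 67 + 66)/7 = 62.2857
Deviations: -4.2857, -1.2857, -5.2857, -4.2857, 6.7143, 4.7143, 3.7143
Σ_{t=1}^{6}(z_t−z̄)(z_{t+1}−z̄) = 55.3469
γ_1 = 55.3469 / 7 = 7.907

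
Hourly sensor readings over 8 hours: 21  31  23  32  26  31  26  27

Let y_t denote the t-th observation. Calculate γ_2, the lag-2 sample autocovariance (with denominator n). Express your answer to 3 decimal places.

8.559

Mean ȳ = (21 + 31 + 23 + 32 + 26 + 31 + 26 + 27)/8 = 27.1250
Deviations: -6.1250, 3.8750, -4.1250, 4.8750, -1.1250, 3.8750, -1.1250, -0.1250
Σ_{t=1}^{6}(y_t−ȳ)(y_{t+2}−ȳ) = 68.4688
γ_2 = 68.4688 / 8 = 8.559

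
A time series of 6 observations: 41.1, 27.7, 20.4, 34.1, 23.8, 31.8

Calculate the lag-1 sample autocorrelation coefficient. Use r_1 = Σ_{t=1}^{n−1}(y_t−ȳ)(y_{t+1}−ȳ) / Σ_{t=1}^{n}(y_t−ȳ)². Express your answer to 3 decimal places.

-0.294

Mean ȳ = (41.1 + 27.7 + 20.4 + 34.1 + 23.8 + 31.8)/6 = 29.8167
Numerator Σ_{t=1}^{5}(y_t−ȳ)(y_{t+1}−ȳ) = -81.9903
Denominator Σ(y_t−ȳ)² = 278.9483
r_1 = -81.9903 / 278.9483 = -0.294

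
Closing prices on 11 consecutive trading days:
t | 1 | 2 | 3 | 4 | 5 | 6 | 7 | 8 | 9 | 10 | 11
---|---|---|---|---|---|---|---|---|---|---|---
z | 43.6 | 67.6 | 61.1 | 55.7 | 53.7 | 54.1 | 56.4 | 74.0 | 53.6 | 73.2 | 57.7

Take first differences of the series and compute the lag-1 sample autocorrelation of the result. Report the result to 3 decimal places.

-0.575

First differences Δz: 24.0, -6.5, -5.4, -2.0, 0.4, 2.3, 17.6, -20.4, 19.6, -15.5
Mean of differences = 1.4100
Numerator Σ(Δz_t−Δz̄)(Δz_{t+1}−Δz̄) = -1142.0641
Denominator Σ(Δz_t−Δz̄)² = 1987.3090
r_1(Δz) = -1142.0641 / 1987.3090 = -0.575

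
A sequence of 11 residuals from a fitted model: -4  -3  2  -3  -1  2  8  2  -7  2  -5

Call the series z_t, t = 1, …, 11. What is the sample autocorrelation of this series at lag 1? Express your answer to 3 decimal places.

Mean z̄ = (-4 − 3 + 2 − 3 − 1 + 2 + 8 + 2 − 7 + 2 − 5)/11 = -0.6364
Numerator Σ_{t=1}^{10}(z_t−z̄)(z_{t+1}−z̄) = -4.1322
Denominator Σ(z_t−z̄)² = 184.5455
r_1 = -4.1322 / 184.5455 = -0.022

-0.022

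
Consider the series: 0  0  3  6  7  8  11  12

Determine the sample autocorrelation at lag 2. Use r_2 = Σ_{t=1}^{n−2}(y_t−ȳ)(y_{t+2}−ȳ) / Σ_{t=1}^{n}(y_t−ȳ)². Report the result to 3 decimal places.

Mean ȳ = (0 + 0 + 3 + 6 + 7 + 8 + 11 + 12)/8 = 5.8750
Numerator Σ_{t=1}^{6}(y_t−ȳ)(y_{t+2}−ȳ) = 31.9688
Denominator Σ(y_t−ȳ)² = 146.8750
r_2 = 31.9688 / 146.8750 = 0.218

0.218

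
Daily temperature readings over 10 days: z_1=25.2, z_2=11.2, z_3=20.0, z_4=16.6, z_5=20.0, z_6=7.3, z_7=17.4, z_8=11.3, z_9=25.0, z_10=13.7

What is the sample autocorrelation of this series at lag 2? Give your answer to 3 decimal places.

0.362

Mean z̄ = (25.2 + 11.2 + 20.0 + 16.6 + 20.0 + 7.3 + 17.4 + 11.3 + 25.0 + 13.7)/10 = 16.7700
Numerator Σ_{t=1}^{8}(z_t−z̄)(z_{t+2}−z̄) = 116.0322
Denominator Σ(z_t−z̄)² = 320.1410
r_2 = 116.0322 / 320.1410 = 0.362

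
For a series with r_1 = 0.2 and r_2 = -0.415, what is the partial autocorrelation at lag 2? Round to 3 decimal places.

φ_{22} = (r_2 − r_1²) / (1 − r_1²)
r_1² = (0.2)² = 0.04
Numerator = -0.415 − 0.0400 = -0.4550; denominator = 1 − 0.0400 = 0.9600
φ_{22} = -0.4550 / 0.9600 = -0.474

-0.474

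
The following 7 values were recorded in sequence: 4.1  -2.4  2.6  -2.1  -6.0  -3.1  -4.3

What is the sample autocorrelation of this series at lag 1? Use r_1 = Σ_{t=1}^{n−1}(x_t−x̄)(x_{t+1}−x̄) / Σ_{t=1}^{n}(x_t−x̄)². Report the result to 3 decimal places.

0.035

Mean x̄ = (4.1 − 2.4 + 2.6 − 2.1 − 6.0 − 3.1 − 4.3)/7 = -1.6000
Deviations from mean: 5.7000, -0.8000, 4.2000, -0.5000, -4.4000, -1.5000, -2.7000
Numerator Σ_{t=1}^{6}(x_t−x̄)(x_{t+1}−x̄) = 2.8300
Denominator Σ(x_t−x̄)² = 79.9200
r_1 = 2.8300 / 79.9200 = 0.035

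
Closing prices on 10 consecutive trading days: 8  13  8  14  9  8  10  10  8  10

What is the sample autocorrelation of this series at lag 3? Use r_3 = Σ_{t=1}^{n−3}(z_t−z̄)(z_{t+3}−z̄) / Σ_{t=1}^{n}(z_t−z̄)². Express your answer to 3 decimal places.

Mean z̄ = (8 + 13 + 8 + 14 + 9 + 8 + 10 + 10 + 8 + 10)/10 = 9.8000
Numerator Σ_{t=1}^{7}(z_t−z̄)(z_{t+3}−z̄) = -2.9200
Denominator Σ(z_t−z̄)² = 41.6000
r_3 = -2.9200 / 41.6000 = -0.070

-0.070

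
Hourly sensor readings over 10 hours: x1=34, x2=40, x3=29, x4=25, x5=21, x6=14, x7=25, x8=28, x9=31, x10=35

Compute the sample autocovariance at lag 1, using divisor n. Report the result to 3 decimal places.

Mean x̄ = (34 + 40 + 29 + 25 + 21 + 14 + 25 + 28 + 31 + 35)/10 = 28.2000
Σ_{t=1}^{9}(x_t−x̄)(x_{t+1}−x̄) = 265.1600
γ_1 = 265.1600 / 10 = 26.516

26.516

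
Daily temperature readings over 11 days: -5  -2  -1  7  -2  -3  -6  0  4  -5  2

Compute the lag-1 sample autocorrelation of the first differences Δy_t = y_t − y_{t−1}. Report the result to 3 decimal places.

First differences Δy: 3, 1, 8, -9, -1, -3, 6, 4, -9, 7
Mean of differences = 0.7000
Numerator Σ(Δy_t−Δȳ)(Δy_{t+1}−Δȳ) = -140.3900
Denominator Σ(Δy_t−Δȳ)² = 342.1000
r_1(Δy) = -140.3900 / 342.1000 = -0.410

-0.410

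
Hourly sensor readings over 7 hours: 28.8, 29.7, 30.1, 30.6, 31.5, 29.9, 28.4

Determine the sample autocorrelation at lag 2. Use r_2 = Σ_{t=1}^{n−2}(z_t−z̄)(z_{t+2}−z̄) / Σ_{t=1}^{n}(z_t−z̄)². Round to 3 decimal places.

-0.355

Mean z̄ = (28.8 + 29.7 + 30.1 + 30.6 + 31.5 + 29.9 + 28.4)/7 = 29.8571
Deviations from mean: -1.0571, -0.1571, 0.2429, 0.7429, 1.6429, 0.0429, -1.4571
Σ(z_t−z̄)(z_{t+2}−z̄) = (-0.2567) + (-0.1167) + (0.3990) + (0.0318) + (-2.3939) = -2.3365
Denominator Σ(z_t−z̄)² = 6.5771
r_2 = -2.3365 / 6.5771 = -0.355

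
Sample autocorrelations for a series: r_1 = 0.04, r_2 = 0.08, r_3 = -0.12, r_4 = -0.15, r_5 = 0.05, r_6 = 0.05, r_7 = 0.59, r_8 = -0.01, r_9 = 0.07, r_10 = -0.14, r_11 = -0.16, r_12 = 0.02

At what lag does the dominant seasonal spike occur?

7

The largest autocorrelation is r_7 = 0.59; the remaining lags stay at or below 0.08.
The dominant spike at lag 7 indicates a seasonal period of 7.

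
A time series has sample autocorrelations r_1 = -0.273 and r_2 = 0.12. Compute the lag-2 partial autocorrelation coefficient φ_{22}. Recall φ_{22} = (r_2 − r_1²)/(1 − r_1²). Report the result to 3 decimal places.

0.049

φ_{22} = (r_2 − r_1²) / (1 − r_1²)
r_1² = (-0.273)² = 0.074529
Numerator = 0.12 − 0.0745 = 0.0455; denominator = 1 − 0.0745 = 0.9255
φ_{22} = 0.0455 / 0.9255 = 0.049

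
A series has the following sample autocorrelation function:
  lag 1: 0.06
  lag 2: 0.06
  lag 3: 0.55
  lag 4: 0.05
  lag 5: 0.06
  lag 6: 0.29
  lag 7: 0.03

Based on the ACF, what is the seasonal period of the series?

3

The largest autocorrelation is r_3 = 0.55, with a weaker echo at lag 6 (0.29); the remaining lags stay at or below 0.06.
The dominant spike at lag 3 indicates a seasonal period of 3.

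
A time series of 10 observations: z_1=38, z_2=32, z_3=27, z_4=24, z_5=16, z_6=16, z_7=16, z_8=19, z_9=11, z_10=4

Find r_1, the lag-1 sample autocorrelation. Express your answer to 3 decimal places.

0.545

Mean z̄ = (38 + 32 + 27 + 24 + 16 + 16 + 16 + 19 + 11 + 4)/10 = 20.3000
Numerator Σ_{t=1}^{9}(z_t−z̄)(z_{t+1}−z̄) = 500.6100
Denominator Σ(z_t−z̄)² = 918.1000
r_1 = 500.6100 / 918.1000 = 0.545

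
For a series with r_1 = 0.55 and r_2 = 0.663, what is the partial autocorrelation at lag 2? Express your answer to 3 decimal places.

0.517

φ_{22} = (r_2 − r_1²) / (1 − r_1²)
r_1² = (0.55)² = 0.3025
Numerator = 0.663 − 0.3025 = 0.3605; denominator = 1 − 0.3025 = 0.6975
φ_{22} = 0.3605 / 0.6975 = 0.517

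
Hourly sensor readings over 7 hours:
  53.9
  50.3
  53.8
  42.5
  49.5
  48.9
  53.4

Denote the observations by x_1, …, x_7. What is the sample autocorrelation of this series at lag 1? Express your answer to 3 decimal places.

-0.245

Mean x̄ = (53.9 + 50.3 + 53.8 + 42.5 + 49.5 + 48.9 + 53.4)/7 = 50.3286
Deviations from mean: 3.5714, -0.0286, 3.4714, -7.8286, -0.8286, -1.4286, 3.0714
Σ(x_t−x̄)(x_{t+1}−x̄) = (-0.1020) + (-0.0992) + (-27.1763) + (6.4865) + (1.1837) + (-4.3878) = -24.0951
Denominator Σ(x_t−x̄)² = 98.2543
r_1 = -24.0951 / 98.2543 = -0.245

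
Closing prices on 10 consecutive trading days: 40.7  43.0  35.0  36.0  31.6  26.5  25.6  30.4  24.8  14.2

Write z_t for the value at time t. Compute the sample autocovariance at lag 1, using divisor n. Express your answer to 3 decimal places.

Mean z̄ = (40.7 + 43.0 + 35.0 + 36.0 + 31.6 + 26.5 + 25.6 + 30.4 + 24.8 + 14.2)/10 = 30.7800
Σ_{t=1}^{9}(z_t−z̄)(z_{t+1}−z̄) = 321.1496
γ_1 = 321.1496 / 10 = 32.115

32.115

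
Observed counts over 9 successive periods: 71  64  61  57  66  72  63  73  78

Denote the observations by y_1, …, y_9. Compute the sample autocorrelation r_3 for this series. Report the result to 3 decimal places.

Mean ȳ = (71 + 64 + 61 + 57 + 66 + 72 + 63 + 73 + 78)/9 = 67.2222
Numerator Σ_{t=1}^{6}(y_t−ȳ)(y_{t+3}−ȳ) = 23.1852
Denominator Σ(y_t−ȳ)² = 359.5556
r_3 = 23.1852 / 359.5556 = 0.064

0.064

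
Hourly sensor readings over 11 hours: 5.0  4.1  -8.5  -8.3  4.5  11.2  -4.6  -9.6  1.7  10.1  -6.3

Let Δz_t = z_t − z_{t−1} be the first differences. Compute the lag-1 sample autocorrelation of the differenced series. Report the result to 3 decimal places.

-0.021

First differences Δz: -0.9, -12.6, 0.2, 12.8, 6.7, -15.8, -5.0, 11.3, 8.4, -16.4
Mean of differences = -1.1300
Numerator Σ(Δz_t−Δz̄)(Δz_{t+1}−Δz̄) = -23.5569
Denominator Σ(Δz_t−Δz̄)² = 1097.4210
r_1(Δz) = -23.5569 / 1097.4210 = -0.021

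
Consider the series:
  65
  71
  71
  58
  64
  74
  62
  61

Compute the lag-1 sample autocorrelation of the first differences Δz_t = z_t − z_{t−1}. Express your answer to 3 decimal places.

First differences Δz: 6, 0, -13, 6, 10, -12, -1
Mean of differences = -0.5714
Numerator Σ(Δz_t−Δz̄)(Δz_{t+1}−Δz̄) = -131.4694
Denominator Σ(Δz_t−Δz̄)² = 483.7143
r_1(Δz) = -131.4694 / 483.7143 = -0.272

-0.272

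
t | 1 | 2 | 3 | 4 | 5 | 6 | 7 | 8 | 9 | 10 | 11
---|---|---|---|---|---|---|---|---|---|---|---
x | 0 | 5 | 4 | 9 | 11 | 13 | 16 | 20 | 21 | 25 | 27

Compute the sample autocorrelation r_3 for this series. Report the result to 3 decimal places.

Mean x̄ = (0 + 5 + 4 + 9 + 11 + 13 + 16 + 20 + 21 + 25 + 27)/11 = 13.7273
Numerator Σ_{t=1}^{8}(x_t−x̄)(x_{t+3}−x̄) = 171.5041
Denominator Σ(x_t−x̄)² = 790.1818
r_3 = 171.5041 / 790.1818 = 0.217

0.217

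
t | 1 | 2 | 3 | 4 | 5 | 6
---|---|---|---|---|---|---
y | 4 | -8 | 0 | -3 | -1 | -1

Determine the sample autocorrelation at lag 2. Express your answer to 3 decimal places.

Mean ȳ = (4 − 8 + 0 − 3 − 1 − 1)/6 = -1.5000
Deviations from mean: 5.5000, -6.5000, 1.5000, -1.5000, 0.5000, 0.5000
Σ(y_t−ȳ)(y_{t+2}−ȳ) = (8.2500) + (9.7500) + (0.7500) + (-0.7500) = 18.0000
Denominator Σ(y_t−ȳ)² = 77.5000
r_2 = 18.0000 / 77.5000 = 0.232

0.232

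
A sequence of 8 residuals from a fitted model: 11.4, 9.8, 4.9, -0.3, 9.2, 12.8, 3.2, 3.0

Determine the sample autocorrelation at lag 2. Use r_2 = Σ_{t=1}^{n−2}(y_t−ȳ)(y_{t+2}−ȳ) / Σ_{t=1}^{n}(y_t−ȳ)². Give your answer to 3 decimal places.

Mean ȳ = (11.4 + 9.8 + 4.9 − 0.3 + 9.2 + 12.8 + 3.2 + 3.0)/8 = 6.7500
Deviations from mean: 4.6500, 3.0500, -1.8500, -7.0500, 2.4500, 6.0500, -3.5500, -3.7500
Σ(y_t−ȳ)(y_{t+2}−ȳ) = (-8.6025) + (-21.5025) + (-4.5325) + (-42.6525) + (-8.6975) + (-22.6875) = -108.6750
Denominator Σ(y_t−ȳ)² = 153.3200
r_2 = -108.6750 / 153.3200 = -0.709

-0.709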